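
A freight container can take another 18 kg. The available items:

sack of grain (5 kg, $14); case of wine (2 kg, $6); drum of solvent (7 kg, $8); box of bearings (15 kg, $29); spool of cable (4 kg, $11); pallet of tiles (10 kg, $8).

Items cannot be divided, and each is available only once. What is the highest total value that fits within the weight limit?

Check high-value combinations within 18 kg:
- sack of grain+case of wine+drum of solvent+spool of cable: weight 5+2+7+4=18, value 14+6+8+11=39
- case of wine+box of bearings: weight 2+15=17, value 6+29=35
- sack of grain+drum of solvent+spool of cable: weight 5+7+4=16, value 14+8+11=33
- sack of grain+case of wine+spool of cable: weight 5+2+4=11, value 14+6+11=31
Best: $39.

$39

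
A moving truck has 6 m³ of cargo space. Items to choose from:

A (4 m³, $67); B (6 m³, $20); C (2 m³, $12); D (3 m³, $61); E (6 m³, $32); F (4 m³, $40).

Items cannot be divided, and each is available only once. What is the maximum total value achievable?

This is a 0/1 knapsack; check combinations near the capacity.
- A+C: volume 4+2=6, value 67+12=79
- C+D: volume 2+3=5, value 12+61=73
- A: volume 4, value 67
Best: $79.

$79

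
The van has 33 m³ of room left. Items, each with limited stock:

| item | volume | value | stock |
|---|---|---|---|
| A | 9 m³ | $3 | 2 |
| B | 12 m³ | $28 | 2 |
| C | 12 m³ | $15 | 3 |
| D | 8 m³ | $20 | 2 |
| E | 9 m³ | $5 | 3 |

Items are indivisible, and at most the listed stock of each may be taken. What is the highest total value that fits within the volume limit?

Best selections within volume 33 and stock limits:
- 2×B + 1×D: volume 32, value 76
- 1×B + 2×D: volume 28, value 68
- 1×B + 1×C + 1×D: volume 32, value 63
- 2×B + 1×E: volume 33, value 61
Best: $76.

$76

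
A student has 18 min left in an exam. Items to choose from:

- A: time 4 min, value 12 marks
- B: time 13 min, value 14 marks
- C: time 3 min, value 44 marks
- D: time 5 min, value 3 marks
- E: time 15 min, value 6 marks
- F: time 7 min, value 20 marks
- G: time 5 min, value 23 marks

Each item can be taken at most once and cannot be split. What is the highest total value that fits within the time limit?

Check high-value combinations within 18 min:
- C+F+G: time 3+7+5=15, value 44+20+23=87
- A+C+D+G: time 4+3+5+5=17, value 12+44+3+23=82
- A+C+G: time 4+3+5=12, value 12+44+23=79
- A+C+F: time 4+3+7=14, value 12+44+20=76
Best: 87 marks.

87 marks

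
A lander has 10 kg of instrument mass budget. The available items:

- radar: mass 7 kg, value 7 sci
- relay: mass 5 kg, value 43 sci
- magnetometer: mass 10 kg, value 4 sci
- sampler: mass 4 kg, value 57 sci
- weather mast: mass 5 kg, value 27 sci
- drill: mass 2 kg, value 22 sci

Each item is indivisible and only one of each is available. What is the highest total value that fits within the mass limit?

Check high-value combinations within 10 kg:
- relay+sampler: mass 5+4=9, value 43+57=100
- sampler+weather mast: mass 4+5=9, value 57+27=84
- sampler+drill: mass 4+2=6, value 57+22=79
- relay+weather mast: mass 5+5=10, value 43+27=70
Best: 100 sci.

100 sci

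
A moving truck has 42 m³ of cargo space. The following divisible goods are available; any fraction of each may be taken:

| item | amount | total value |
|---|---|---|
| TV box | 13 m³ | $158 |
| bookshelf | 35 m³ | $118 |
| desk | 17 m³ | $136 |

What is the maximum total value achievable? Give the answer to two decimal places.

Take in order of value per unit:
- TV box (158/13 per unit): all 13 → value 158, running total 158.00
- desk (136/17 per unit): all 17 → value 136, running total 294.00
- bookshelf (118/35 per unit): 12 of 35 → value 12×118/35 = 40.4571, running total 334.46
Total 334.46.

334.46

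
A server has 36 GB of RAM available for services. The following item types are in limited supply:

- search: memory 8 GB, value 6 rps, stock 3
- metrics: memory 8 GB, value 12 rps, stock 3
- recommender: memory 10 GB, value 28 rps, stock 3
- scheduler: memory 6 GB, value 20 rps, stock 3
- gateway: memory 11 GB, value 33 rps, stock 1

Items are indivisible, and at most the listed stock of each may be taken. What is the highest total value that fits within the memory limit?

Top feasible selections:
- 3×recommender + 1×scheduler: memory 36, value 104
- 1×recommender + 2×scheduler + 1×gateway: memory 33, value 101
- 1×metrics + 1×recommender + 3×scheduler: memory 36, value 100
Best: 104 rps.

104 rps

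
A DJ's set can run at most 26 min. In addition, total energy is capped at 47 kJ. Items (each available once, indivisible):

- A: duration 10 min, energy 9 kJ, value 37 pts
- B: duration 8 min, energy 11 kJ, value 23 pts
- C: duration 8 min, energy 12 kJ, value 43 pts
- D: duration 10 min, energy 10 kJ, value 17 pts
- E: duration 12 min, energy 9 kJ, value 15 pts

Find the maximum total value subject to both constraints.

Feasible sets respecting both limits:
- A+B+C: duration 26, energy 32, value 103
- B+C+D: duration 26, energy 33, value 83
- A+C: duration 18, energy 21, value 80
- B+C: duration 16, energy 23, value 66
Best: 103 pts.

103 pts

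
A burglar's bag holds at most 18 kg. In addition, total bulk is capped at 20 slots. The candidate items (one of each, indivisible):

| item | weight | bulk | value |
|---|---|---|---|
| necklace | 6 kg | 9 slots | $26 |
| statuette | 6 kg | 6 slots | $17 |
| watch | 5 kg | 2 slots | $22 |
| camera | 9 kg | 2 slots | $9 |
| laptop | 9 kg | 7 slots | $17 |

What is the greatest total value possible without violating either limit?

$65

Feasible sets respecting both limits:
- necklace+statuette+watch: weight 17, bulk 17, value 65
- necklace+watch: weight 11, bulk 11, value 48
- necklace+statuette: weight 12, bulk 15, value 43
Best: $65.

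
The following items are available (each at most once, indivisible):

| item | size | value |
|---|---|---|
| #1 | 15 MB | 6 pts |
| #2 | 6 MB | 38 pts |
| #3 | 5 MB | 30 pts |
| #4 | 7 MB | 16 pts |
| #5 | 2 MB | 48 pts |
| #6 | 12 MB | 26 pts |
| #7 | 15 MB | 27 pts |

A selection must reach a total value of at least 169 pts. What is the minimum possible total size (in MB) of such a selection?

Subsets with value ≥ 169, sorted by total size:
- #2+#3+#5+#6+#7: size 40, value 169
- #2+#3+#4+#5+#6+#7: size 47, value 185
Minimum size: 40 MB.

40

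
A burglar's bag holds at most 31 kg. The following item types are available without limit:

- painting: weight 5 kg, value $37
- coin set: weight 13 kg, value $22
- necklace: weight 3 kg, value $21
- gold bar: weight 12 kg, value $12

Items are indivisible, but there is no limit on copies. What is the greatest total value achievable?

Best value-per-unit is painting at 37/5; filling with it alone gives 6×37 = 222.
Optimal mix: 5×painting + 2×necklace → weight 31, value 227.

$227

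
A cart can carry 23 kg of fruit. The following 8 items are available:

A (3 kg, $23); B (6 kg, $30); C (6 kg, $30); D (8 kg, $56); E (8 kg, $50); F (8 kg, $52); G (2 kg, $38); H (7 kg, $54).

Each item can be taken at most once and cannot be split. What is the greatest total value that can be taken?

Check high-value combinations within 23 kg:
- B+D+G+H: weight 6+8+2+7=23, value 30+56+38+54=178
- C+D+G+H: weight 6+8+2+7=23, value 30+56+38+54=178
- B+F+G+H: weight 6+8+2+7=23, value 30+52+38+54=174
- C+F+G+H: weight 6+8+2+7=23, value 30+52+38+54=174
Best: $178.

$178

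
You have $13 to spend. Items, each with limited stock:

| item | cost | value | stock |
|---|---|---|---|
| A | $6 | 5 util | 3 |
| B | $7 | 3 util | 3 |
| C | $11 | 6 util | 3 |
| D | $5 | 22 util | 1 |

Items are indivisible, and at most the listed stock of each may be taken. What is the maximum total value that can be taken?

27 util

Best selections within cost 13 and stock limits:
- 1×A + 1×D: cost 11, value 27
- 1×B + 1×D: cost 12, value 25
- 1×D: cost 5, value 22
Best: 27 util.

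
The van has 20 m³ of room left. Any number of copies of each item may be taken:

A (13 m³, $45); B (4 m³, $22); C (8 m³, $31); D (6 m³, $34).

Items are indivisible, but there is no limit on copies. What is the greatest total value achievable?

$112

Best value-per-unit is D at 34/6; filling with it alone gives 3×34 = 102.
Optimal mix: 2×B + 2×D → volume 20, value 112.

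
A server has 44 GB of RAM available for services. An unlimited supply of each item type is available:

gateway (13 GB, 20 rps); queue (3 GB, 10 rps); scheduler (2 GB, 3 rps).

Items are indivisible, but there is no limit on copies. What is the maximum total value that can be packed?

143 rps

Best value-per-unit is queue at 10/3; filling with it alone gives 14×10 = 140.
Optimal mix: 14×queue + 1×scheduler → memory 44, value 143.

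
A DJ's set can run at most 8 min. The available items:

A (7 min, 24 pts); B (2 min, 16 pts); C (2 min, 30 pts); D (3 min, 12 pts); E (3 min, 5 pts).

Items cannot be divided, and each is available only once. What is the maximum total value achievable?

Check high-value combinations within 8 min:
- B+C+D: duration 2+2+3=7, value 16+30+12=58
- B+C+E: duration 2+2+3=7, value 16+30+5=51
- C+D+E: duration 2+3+3=8, value 30+12+5=47
Best: 58 pts.

58 pts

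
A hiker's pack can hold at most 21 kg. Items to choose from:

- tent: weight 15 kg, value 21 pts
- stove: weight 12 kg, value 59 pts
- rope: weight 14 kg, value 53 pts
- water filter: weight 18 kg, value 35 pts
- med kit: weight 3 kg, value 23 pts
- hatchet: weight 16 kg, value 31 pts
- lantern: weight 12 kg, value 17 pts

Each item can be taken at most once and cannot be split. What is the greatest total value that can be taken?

Check high-value combinations within 21 kg:
- stove+med kit: weight 12+3=15, value 59+23=82
- rope+med kit: weight 14+3=17, value 53+23=76
- stove: weight 12, value 59
- water filter+med kit: weight 18+3=21, value 35+23=58
Best: 82 pts.

82 pts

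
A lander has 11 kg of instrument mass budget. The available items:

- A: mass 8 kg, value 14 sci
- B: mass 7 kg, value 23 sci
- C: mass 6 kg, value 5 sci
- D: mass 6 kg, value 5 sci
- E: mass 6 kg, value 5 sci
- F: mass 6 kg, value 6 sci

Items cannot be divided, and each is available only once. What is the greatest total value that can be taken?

Check high-value combinations within 11 kg:
- B: mass 7, value 23
- A: mass 8, value 14
- F: mass 6, value 6
- C: mass 6, value 5
- D: mass 6, value 5
Best: 23 sci.

23 sci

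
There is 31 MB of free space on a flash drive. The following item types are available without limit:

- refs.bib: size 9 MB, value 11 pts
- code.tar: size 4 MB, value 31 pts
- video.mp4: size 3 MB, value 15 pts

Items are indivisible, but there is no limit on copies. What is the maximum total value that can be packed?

232 pts

Best value-per-unit is code.tar at 31/4; filling with it alone gives 7×31 = 217.
Optimal mix: 7×code.tar + 1×video.mp4 → size 31, value 232.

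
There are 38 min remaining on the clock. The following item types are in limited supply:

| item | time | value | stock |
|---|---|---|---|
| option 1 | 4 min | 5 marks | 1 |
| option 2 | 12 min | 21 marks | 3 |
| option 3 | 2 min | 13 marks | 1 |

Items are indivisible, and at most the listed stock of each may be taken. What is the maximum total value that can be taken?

76 marks

Top feasible selections:
- 3×option 2 + 1×option 3: time 38, value 76
- 3×option 2: time 36, value 63
- 1×option 1 + 2×option 2 + 1×option 3: time 30, value 60
Best: 76 marks.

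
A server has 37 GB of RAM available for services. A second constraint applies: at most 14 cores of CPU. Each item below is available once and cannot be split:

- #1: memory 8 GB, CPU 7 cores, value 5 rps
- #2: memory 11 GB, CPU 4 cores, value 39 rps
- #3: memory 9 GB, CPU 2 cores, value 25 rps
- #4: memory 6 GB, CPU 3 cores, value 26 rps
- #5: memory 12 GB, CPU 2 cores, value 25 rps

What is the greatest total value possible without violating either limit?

Feasible sets respecting both limits:
- #2+#3+#4: memory 26, CPU 9, value 90
- #2+#4+#5: memory 29, CPU 9, value 90
- #2+#3+#5: memory 32, CPU 8, value 89
- #1+#3+#4+#5: memory 35, CPU 14, value 81
Best: 90 rps.

90 rps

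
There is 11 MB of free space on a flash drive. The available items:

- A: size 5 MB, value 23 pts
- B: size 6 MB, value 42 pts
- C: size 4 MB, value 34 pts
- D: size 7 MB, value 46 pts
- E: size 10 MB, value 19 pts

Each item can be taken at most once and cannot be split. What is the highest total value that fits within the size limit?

Check high-value combinations within 11 MB:
- C+D: size 4+7=11, value 34+46=80
- B+C: size 6+4=10, value 42+34=76
- A+B: size 5+6=11, value 23+42=65
- A+C: size 5+4=9, value 23+34=57
Best: 80 pts.

80 pts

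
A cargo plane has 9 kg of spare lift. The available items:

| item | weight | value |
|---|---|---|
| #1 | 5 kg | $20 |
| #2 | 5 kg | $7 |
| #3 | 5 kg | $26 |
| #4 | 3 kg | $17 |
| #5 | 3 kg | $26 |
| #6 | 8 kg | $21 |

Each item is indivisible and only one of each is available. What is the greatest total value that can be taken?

Check high-value combinations within 9 kg:
- #3+#5: weight 5+3=8, value 26+26=52
- #1+#5: weight 5+3=8, value 20+26=46
- #4+#5: weight 3+3=6, value 17+26=43
- #3+#4: weight 5+3=8, value 26+17=43
- #1+#4: weight 5+3=8, value 20+17=37
Best: $52.

$52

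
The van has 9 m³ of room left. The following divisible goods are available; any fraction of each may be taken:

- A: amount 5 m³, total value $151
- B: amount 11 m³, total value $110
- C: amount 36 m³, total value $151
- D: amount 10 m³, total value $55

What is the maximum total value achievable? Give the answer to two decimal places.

Take in order of value per unit:
- A (151/5 per unit): all 5 → value 151, running total 151.00
- B (110/11 per unit): 4 of 11 → value 4×110/11 = 40.0000, running total 191.00
Total 191.00.

191.00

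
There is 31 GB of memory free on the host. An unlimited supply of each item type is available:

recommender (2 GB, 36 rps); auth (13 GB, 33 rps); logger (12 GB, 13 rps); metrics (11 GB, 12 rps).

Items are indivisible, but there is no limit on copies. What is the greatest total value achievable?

Best value-per-unit is recommender at 36/2, and filling with it alone uses memory 15×2=30. No mix of the others beats 15×36 = 540.

540 rps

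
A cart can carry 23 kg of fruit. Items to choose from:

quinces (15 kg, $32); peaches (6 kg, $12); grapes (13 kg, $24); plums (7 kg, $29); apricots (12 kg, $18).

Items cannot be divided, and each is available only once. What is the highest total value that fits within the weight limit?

Check high-value combinations within 23 kg:
- quinces+plums: weight 15+7=22, value 32+29=61
- grapes+plums: weight 13+7=20, value 24+29=53
- plums+apricots: weight 7+12=19, value 29+18=47
Best: $61.

$61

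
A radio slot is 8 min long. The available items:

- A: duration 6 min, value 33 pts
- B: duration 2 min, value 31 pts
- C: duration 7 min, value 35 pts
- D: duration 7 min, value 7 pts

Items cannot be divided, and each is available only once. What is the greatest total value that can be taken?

64 pts

Check high-value combinations within 8 min:
- A+B: duration 6+2=8, value 33+31=64
- C: duration 7, value 35
- A: duration 6, value 33
- B: duration 2, value 31
Best: 64 pts.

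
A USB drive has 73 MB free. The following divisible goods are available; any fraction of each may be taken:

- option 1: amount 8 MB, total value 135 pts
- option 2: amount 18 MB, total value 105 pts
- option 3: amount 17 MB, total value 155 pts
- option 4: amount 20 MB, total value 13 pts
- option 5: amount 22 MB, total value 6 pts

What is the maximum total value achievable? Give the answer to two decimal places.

Take in order of value per unit:
- option 1 (135/8 per unit): all 8 → value 135, running total 135.00
- option 3 (155/17 per unit): all 17 → value 155, running total 290.00
- option 2 (105/18 per unit): all 18 → value 105, running total 395.00
- option 4 (13/20 per unit): all 20 → value 13, running total 408.00
- option 5 (6/22 per unit): 10 of 22 → value 10×6/22 = 2.7273, running total 410.73
Total 410.73.

410.73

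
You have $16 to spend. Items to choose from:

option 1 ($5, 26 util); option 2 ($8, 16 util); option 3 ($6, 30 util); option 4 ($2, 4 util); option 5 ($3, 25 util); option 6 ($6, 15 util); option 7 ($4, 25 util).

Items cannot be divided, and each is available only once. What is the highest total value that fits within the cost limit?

Check high-value combinations within $16:
- option 1+option 3+option 4+option 5: cost 5+6+2+3=16, value 26+30+4+25=85
- option 3+option 4+option 5+option 7: cost 6+2+3+4=15, value 30+4+25+25=84
- option 1+option 3+option 5: cost 5+6+3=14, value 26+30+25=81
Best: 85 util.

85 util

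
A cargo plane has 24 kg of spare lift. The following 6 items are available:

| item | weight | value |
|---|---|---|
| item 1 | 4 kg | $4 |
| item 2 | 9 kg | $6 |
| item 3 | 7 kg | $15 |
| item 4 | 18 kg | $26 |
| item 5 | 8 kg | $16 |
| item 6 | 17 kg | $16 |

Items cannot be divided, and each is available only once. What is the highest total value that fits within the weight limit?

Check high-value combinations within 24 kg:
- item 2+item 3+item 5: weight 9+7+8=24, value 6+15+16=37
- item 1+item 3+item 5: weight 4+7+8=19, value 4+15+16=35
- item 3+item 5: weight 7+8=15, value 15+16=31
- item 3+item 6: weight 7+17=24, value 15+16=31
Best: $37.

$37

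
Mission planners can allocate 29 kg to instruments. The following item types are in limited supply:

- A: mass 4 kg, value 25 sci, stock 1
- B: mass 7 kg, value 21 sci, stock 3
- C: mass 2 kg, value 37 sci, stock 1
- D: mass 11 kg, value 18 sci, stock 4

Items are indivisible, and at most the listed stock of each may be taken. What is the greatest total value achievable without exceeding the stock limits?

Best selections within mass 29 and stock limits:
- 1×A + 3×B + 1×C: mass 27, value 125
- 1×A + 2×B + 1×C: mass 20, value 104
- 1×A + 1×B + 1×C + 1×D: mass 24, value 101
- 3×B + 1×C: mass 23, value 100
Best: 125 sci.

125 sci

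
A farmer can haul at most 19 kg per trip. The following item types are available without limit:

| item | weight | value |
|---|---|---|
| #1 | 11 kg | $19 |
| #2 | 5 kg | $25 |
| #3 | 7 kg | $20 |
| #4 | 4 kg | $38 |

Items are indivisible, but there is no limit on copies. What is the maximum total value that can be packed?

Best value-per-unit is #4 at 38/4, and filling with it alone uses weight 4×4=16. No mix of the others beats 4×38 = 152.

$152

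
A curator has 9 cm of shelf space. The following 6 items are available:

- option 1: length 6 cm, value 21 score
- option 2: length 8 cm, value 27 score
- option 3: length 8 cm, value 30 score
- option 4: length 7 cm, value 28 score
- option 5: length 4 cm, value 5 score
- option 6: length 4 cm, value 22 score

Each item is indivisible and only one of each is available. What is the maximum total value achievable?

Check high-value combinations within 9 cm:
- option 3: length 8, value 30
- option 4: length 7, value 28
- option 2: length 8, value 27
- option 5+option 6: length 4+4=8, value 5+22=27
Best: 30 score.

30 score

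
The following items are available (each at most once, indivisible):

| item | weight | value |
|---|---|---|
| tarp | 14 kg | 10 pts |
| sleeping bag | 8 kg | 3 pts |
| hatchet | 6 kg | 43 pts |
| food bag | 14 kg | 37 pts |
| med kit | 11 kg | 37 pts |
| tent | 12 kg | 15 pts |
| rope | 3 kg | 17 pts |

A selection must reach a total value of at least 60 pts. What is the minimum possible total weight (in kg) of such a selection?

Subsets with value ≥ 60, sorted by total weight:
- hatchet+rope: weight 9, value 60
- hatchet+med kit: weight 17, value 80
- sleeping bag+hatchet+rope: weight 17, value 63
Minimum weight: 9 kg.

9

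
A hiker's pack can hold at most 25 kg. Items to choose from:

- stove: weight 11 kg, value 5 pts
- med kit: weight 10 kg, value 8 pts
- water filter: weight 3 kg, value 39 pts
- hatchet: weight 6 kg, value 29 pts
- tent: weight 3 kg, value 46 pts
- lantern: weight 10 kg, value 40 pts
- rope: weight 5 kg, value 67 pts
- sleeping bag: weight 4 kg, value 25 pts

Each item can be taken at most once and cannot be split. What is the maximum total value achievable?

This is a 0/1 knapsack; check combinations near the capacity.
- water filter+tent+lantern+rope+sleeping bag: weight 3+3+10+5+4=25, value 39+46+40+67+25=217
- water filter+hatchet+tent+rope+sleeping bag: weight 3+6+3+5+4=21, value 39+29+46+67+25=206
- water filter+tent+lantern+rope: weight 3+3+10+5=21, value 39+46+40+67=192
- med kit+water filter+tent+rope+sleeping bag: weight 10+3+3+5+4=25, value 8+39+46+67+25=185
Best: 217 pts.

217 pts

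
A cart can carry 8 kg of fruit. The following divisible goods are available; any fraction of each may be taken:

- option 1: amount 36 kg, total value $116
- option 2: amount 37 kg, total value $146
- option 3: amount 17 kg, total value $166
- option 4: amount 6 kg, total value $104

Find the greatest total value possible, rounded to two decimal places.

Take in order of value per unit:
- option 4 (104/6 per unit): all 6 → value 104, running total 104.00
- option 3 (166/17 per unit): 2 of 17 → value 2×166/17 = 19.5294, running total 123.53
Total 123.53.

123.53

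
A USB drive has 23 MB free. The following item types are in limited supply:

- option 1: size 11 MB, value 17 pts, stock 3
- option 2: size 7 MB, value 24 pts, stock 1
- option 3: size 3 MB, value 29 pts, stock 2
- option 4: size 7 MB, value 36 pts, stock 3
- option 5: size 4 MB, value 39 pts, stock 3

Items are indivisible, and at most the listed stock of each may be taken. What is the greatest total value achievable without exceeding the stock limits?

182 pts

Best selections within size 23 and stock limits:
- 1×option 3 + 1×option 4 + 3×option 5: size 22, value 182
- 2×option 3 + 3×option 5: size 18, value 175
- 2×option 3 + 1×option 4 + 2×option 5: size 21, value 172
- 1×option 2 + 1×option 3 + 3×option 5: size 22, value 170
Best: 182 pts.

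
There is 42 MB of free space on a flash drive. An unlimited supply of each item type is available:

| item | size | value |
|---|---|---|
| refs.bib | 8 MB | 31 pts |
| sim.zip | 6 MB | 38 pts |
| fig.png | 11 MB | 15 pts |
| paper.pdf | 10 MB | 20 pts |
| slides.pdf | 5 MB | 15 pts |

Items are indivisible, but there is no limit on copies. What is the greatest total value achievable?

Best value-per-unit is sim.zip at 38/6, and filling with it alone uses size 7×6=42. No mix of the others beats 7×38 = 266.

266 pts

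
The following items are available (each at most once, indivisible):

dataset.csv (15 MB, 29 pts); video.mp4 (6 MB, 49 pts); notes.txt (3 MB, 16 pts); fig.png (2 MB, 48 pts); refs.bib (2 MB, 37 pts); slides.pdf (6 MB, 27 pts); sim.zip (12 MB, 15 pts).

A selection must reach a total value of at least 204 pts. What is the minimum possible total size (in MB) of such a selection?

Subsets with value ≥ 204, sorted by total size:
- dataset.csv+video.mp4+notes.txt+fig.png+refs.bib+slides.pdf: size 34, value 206
- dataset.csv+video.mp4+fig.png+refs.bib+slides.pdf+sim.zip: size 43, value 205
Minimum size: 34 MB.

34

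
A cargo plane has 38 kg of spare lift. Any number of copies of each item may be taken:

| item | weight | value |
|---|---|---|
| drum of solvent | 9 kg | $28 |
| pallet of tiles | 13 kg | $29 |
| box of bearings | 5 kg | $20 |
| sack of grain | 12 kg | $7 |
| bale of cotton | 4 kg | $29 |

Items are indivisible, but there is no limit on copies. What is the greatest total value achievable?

Best value-per-unit is bale of cotton at 29/4, and filling with it alone uses weight 9×4=36. No mix of the others beats 9×29 = 261.

$261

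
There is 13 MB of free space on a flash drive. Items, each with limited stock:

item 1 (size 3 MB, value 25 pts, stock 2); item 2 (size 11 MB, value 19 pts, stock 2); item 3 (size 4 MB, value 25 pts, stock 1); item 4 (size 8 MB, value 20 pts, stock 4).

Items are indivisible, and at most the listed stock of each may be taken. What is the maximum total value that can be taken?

75 pts

Best selections within size 13 and stock limits:
- 2×item 1 + 1×item 3: size 10, value 75
- 2×item 1: size 6, value 50
Best: 75 pts.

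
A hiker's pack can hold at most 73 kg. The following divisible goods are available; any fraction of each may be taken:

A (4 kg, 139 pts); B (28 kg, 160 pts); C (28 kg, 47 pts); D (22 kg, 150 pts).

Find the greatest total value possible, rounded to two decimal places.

Take in order of value per unit:
- A (139/4 per unit): all 4 → value 139, running total 139.00
- D (150/22 per unit): all 22 → value 150, running total 289.00
- B (160/28 per unit): all 28 → value 160, running total 449.00
- C (47/28 per unit): 19 of 28 → value 19×47/28 = 31.8929, running total 480.89
Total 480.89.

480.89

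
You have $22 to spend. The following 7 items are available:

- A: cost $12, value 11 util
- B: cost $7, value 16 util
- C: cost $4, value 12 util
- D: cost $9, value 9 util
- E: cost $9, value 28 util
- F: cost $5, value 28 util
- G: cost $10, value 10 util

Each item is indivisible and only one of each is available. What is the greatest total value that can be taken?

This is a 0/1 knapsack; check combinations near the capacity.
- B+E+F: cost 7+9+5=21, value 16+28+28=72
- C+E+F: cost 4+9+5=18, value 12+28+28=68
- E+F: cost 9+5=14, value 28+28=56
- B+C+F: cost 7+4+5=16, value 16+12+28=56
Best: 72 util.

72 util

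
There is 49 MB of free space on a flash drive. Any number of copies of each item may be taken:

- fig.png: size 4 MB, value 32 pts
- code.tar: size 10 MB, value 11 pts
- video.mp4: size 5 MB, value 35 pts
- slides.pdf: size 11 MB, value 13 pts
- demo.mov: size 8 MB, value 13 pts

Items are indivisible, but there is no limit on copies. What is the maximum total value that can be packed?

Best value-per-unit is fig.png at 32/4; filling with it alone gives 12×32 = 384.
Optimal mix: 11×fig.png + 1×video.mp4 → size 49, value 387.

387 pts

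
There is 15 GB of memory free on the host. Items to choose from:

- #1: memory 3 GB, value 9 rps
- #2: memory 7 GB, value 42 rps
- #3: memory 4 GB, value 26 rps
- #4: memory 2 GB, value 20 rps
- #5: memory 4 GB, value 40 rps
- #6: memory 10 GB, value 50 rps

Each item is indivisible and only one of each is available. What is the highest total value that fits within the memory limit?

This is a 0/1 knapsack; check combinations near the capacity.
- #2+#3+#5: memory 7+4+4=15, value 42+26+40=108
- #2+#4+#5: memory 7+2+4=13, value 42+20+40=102
- #1+#3+#4+#5: memory 3+4+2+4=13, value 9+26+20+40=95
- #1+#2+#5: memory 3+7+4=14, value 9+42+40=91
- #5+#6: memory 4+10=14, value 40+50=90
Best: 108 rps.

108 rps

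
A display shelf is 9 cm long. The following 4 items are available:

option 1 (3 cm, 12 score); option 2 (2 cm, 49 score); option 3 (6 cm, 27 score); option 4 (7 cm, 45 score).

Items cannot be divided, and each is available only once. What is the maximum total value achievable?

94 score

This is a 0/1 knapsack; check combinations near the capacity.
- option 2+option 4: length 2+7=9, value 49+45=94
- option 2+option 3: length 2+6=8, value 49+27=76
- option 1+option 2: length 3+2=5, value 12+49=61
- option 2: length 2, value 49
Best: 94 score.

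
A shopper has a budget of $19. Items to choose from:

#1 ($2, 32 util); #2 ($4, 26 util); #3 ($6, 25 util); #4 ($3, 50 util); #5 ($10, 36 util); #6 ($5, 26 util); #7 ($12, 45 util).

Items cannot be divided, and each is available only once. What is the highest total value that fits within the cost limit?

144 util

Check high-value combinations within $19:
- #1+#2+#4+#5: cost 2+4+3+10=19, value 32+26+50+36=144
- #1+#2+#4+#6: cost 2+4+3+5=14, value 32+26+50+26=134
- #1+#2+#3+#4: cost 2+4+6+3=15, value 32+26+25+50=133
- #1+#3+#4+#6: cost 2+6+3+5=16, value 32+25+50+26=133
- #1+#4+#7: cost 2+3+12=17, value 32+50+45=127
Best: 144 util.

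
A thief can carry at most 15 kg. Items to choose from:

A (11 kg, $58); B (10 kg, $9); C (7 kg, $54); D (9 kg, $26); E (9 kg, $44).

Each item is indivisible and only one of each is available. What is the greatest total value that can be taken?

$58

Check high-value combinations within 15 kg:
- A: weight 11, value 58
- C: weight 7, value 54
- E: weight 9, value 44
Best: $58.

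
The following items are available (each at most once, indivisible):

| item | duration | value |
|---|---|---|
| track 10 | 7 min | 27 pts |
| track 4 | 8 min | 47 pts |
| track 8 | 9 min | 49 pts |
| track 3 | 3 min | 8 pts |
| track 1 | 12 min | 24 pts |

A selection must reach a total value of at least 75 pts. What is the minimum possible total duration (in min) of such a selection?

16

Subsets with value ≥ 75, sorted by total duration:
- track 10+track 8: duration 16, value 76
- track 4+track 8: duration 17, value 96
- track 10+track 4+track 3: duration 18, value 82
- track 10+track 8+track 3: duration 19, value 84
Minimum duration: 16 min.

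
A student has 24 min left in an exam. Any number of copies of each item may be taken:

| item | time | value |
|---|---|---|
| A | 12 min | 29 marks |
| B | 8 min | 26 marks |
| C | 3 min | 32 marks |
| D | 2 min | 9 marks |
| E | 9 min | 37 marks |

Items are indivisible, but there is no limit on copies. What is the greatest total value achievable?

Best value-per-unit is C at 32/3, and filling with it alone uses time 8×3=24. No mix of the others beats 8×32 = 256.

256 marks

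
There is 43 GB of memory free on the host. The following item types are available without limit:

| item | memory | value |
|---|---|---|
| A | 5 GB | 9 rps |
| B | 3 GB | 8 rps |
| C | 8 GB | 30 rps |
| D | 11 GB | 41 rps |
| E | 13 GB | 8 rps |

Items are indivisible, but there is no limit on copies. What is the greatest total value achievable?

Best value-per-unit is C at 30/8; filling with it alone gives 5×30 = 150.
Optimal mix: 4×C + 1×D → memory 43, value 161.

161 rps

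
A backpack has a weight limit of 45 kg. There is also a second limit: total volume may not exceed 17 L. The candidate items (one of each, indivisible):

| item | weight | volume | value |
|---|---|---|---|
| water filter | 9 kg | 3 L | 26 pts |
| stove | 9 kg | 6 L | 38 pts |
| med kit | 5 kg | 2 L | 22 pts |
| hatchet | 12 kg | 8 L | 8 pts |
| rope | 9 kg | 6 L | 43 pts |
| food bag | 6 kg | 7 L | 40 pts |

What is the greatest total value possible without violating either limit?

Feasible sets respecting both limits:
- water filter+stove+med kit+rope: weight 32, volume 17, value 129
- water filter+rope+food bag: weight 24, volume 16, value 109
- water filter+stove+rope: weight 27, volume 15, value 107
- med kit+rope+food bag: weight 20, volume 15, value 105
Best: 129 pts.

129 pts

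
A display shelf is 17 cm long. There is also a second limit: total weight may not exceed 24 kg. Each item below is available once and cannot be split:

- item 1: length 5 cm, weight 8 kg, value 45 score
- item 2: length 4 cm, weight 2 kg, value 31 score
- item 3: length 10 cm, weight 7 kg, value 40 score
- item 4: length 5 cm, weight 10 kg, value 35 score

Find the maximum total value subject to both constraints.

Feasible sets respecting both limits:
- item 1+item 2+item 4: length 14, weight 20, value 111
- item 1+item 3: length 15, weight 15, value 85
- item 1+item 4: length 10, weight 18, value 80
Best: 111 score.

111 score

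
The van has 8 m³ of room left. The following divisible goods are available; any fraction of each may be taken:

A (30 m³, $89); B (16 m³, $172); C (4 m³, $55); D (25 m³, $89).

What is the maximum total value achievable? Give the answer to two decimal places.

Take in order of value per unit:
- C (55/4 per unit): all 4 → value 55, running total 55.00
- B (172/16 per unit): 4 of 16 → value 4×172/16 = 43.0000, running total 98.00
Total 98.00.

98.00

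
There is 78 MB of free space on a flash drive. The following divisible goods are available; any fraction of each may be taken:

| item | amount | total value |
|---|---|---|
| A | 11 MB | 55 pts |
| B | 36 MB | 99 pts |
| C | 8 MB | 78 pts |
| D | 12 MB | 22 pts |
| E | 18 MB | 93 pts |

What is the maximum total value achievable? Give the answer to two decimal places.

334.17

Take in order of value per unit:
- C (78/8 per unit): all 8 → value 78, running total 78.00
- E (93/18 per unit): all 18 → value 93, running total 171.00
- A (55/11 per unit): all 11 → value 55, running total 226.00
- B (99/36 per unit): all 36 → value 99, running total 325.00
- D (22/12 per unit): 5 of 12 → value 5×22/12 = 9.1667, running total 334.17
Total 334.17.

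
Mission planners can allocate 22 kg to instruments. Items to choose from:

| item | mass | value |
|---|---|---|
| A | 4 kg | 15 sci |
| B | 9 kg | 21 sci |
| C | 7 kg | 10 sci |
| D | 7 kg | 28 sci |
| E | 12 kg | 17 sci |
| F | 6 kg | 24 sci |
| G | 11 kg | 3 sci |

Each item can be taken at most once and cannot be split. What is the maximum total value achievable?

Check high-value combinations within 22 kg:
- B+D+F: mass 9+7+6=22, value 21+28+24=73
- A+D+F: mass 4+7+6=17, value 15+28+24=67
- A+B+D: mass 4+9+7=20, value 15+21+28=64
- C+D+F: mass 7+7+6=20, value 10+28+24=62
- A+B+F: mass 4+9+6=19, value 15+21+24=60
Best: 73 sci.

73 sci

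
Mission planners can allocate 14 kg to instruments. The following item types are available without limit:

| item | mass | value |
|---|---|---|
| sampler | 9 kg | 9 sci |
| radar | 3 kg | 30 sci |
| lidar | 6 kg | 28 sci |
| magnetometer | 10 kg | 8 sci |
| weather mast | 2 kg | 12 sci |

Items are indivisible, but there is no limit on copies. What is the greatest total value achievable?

132 sci

Best value-per-unit is radar at 30/3; filling with it alone gives 4×30 = 120.
Optimal mix: 4×radar + 1×weather mast → mass 14, value 132.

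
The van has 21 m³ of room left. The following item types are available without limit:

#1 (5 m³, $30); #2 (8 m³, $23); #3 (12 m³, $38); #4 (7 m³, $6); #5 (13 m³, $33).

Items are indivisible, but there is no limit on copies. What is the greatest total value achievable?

$120

Best value-per-unit is #1 at 30/5, and filling with it alone uses volume 4×5=20. No mix of the others beats 4×30 = 120.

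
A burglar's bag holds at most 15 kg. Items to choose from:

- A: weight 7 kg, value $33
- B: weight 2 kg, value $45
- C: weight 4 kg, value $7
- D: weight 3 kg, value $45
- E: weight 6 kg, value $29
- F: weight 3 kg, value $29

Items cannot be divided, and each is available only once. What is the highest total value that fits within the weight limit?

$152

Check high-value combinations within 15 kg:
- A+B+D+F: weight 7+2+3+3=15, value 33+45+45+29=152
- B+D+E+F: weight 2+3+6+3=14, value 45+45+29+29=148
- B+C+D+F: weight 2+4+3+3=12, value 45+7+45+29=126
Best: $152.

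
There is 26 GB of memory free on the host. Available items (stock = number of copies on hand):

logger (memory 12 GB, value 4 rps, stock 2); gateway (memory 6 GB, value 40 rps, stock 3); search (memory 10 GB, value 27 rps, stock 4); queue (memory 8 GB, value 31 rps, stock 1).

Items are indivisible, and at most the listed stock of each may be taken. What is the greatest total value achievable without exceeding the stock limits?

151 rps

Top feasible selections:
- 3×gateway + 1×queue: memory 26, value 151
- 3×gateway: memory 18, value 120
- 2×gateway + 1×queue: memory 20, value 111
- 2×gateway + 1×search: memory 22, value 107
Best: 151 rps.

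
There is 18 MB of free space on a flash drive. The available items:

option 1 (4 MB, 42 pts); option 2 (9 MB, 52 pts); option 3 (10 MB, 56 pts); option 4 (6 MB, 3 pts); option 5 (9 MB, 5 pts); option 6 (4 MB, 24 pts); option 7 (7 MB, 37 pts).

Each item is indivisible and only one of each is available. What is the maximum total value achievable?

122 pts

Check high-value combinations within 18 MB:
- option 1+option 3+option 6: size 4+10+4=18, value 42+56+24=122
- option 1+option 2+option 6: size 4+9+4=17, value 42+52+24=118
- option 1+option 6+option 7: size 4+4+7=15, value 42+24+37=103
- option 1+option 3: size 4+10=14, value 42+56=98
- option 1+option 2: size 4+9=13, value 42+52=94
Best: 122 pts.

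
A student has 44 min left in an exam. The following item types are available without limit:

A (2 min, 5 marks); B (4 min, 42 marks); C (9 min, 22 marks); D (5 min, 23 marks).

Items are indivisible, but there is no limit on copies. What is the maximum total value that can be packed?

Best value-per-unit is B at 42/4, and filling with it alone uses time 11×4=44. No mix of the others beats 11×42 = 462.

462 marks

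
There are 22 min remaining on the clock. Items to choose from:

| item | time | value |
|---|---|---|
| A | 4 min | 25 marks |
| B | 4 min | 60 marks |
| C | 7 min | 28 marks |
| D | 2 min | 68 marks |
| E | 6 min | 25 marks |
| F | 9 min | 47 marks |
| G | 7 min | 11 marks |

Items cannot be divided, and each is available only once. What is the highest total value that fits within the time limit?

203 marks

Check high-value combinations within 22 min:
- B+C+D+F: time 4+7+2+9=22, value 60+28+68+47=203
- A+B+D+F: time 4+4+2+9=19, value 25+60+68+47=200
- B+D+E+F: time 4+2+6+9=21, value 60+68+25+47=200
- B+D+F+G: time 4+2+9+7=22, value 60+68+47+11=186
Best: 203 marks.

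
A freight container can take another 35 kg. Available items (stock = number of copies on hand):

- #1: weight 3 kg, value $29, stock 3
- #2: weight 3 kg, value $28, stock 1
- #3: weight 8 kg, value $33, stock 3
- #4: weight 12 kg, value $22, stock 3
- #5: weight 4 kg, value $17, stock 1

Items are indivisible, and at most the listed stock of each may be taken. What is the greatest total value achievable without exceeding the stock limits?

$198

Best selections within weight 35 and stock limits:
- 3×#1 + 1×#2 + 2×#3 + 1×#5: weight 32, value 198
- 3×#1 + 3×#3: weight 33, value 186
Best: $198.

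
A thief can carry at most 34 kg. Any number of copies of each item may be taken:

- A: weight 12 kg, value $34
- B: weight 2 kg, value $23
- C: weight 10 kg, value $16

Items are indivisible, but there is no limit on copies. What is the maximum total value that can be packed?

Best value-per-unit is B at 23/2, and filling with it alone uses weight 17×2=34. No mix of the others beats 17×23 = 391.

$391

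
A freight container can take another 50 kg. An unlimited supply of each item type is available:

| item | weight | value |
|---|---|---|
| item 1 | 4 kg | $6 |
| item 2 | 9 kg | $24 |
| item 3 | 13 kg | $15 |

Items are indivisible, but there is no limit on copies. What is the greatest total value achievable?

$126

Best value-per-unit is item 2 at 24/9; filling with it alone gives 5×24 = 120.
Optimal mix: 1×item 1 + 5×item 2 → weight 49, value 126.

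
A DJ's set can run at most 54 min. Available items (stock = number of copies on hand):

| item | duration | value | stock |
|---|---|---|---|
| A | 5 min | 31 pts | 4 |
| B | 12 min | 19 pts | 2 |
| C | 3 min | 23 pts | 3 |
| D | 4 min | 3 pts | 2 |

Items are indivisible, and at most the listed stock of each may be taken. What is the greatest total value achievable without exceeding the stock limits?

231 pts

Best selections within duration 54 and stock limits:
- 4×A + 2×B + 3×C: duration 53, value 231
- 4×A + 1×B + 3×C + 2×D: duration 49, value 218
Best: 231 pts.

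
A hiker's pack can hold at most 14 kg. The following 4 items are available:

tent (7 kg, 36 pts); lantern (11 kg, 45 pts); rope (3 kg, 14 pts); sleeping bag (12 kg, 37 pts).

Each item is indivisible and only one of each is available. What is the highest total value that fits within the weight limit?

59 pts

This is a 0/1 knapsack; check combinations near the capacity.
- lantern+rope: weight 11+3=14, value 45+14=59
- tent+rope: weight 7+3=10, value 36+14=50
- lantern: weight 11, value 45
- sleeping bag: weight 12, value 37
Best: 59 pts.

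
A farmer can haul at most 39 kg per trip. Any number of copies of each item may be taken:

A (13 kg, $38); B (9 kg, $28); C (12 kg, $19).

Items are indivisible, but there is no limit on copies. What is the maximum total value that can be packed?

Best value-per-unit is B at 28/9; filling with it alone gives 4×28 = 112.
Optimal mix: 3×A → weight 39, value 114.

$114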